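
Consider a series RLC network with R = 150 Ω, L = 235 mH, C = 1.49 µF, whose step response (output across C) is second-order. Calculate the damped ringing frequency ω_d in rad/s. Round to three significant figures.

For a series RLC circuit (capacitor voltage as output), ω_n = 1/√(LC) = 1/√(235 mH · 1.49 µF) = 1690 rad/s.
ζ = (R/2)·√(C/L) = (150/2)·√(1.49 µF/235 mH) = 0.189.
ω_d = 1690·√(1 − 0.189²) = 1660 rad/s.

ω_d ≈ 1660 rad/s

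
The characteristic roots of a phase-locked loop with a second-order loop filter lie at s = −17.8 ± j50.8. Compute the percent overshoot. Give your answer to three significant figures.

%OS ≈ 33.3%

The poles are at −σ ± jω_d with σ = 17.8 and ω_d = 50.8, so ω_n = √(σ²+ω_d²) = 53.8 rad/s and ζ = σ/ω_n = 0.331.
Overshoot: exp(−π·0.331/√(1−0.331²)) = 0.333, i.e. 33.3%.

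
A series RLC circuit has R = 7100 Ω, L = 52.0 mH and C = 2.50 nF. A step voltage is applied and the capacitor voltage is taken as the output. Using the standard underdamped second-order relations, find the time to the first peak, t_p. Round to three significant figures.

For a series RLC circuit (capacitor voltage as output), ω_n = 1/√(LC) = 1/√(52.0 mH · 2.50 nF) = 87700 rad/s.
ζ = (R/2)·√(C/L) = (7100/2)·√(2.50 nF/52.0 mH) = 0.778.
ω_d = 87700·√(1 − 0.778²) = 55100 rad/s. t_p = π/ω_d = 0.0000571 s.

t_p ≈ 0.0000571 s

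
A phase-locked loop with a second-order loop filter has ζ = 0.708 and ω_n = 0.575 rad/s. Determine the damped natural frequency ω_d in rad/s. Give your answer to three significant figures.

ω_d ≈ 0.406 rad/s

ω_d = ω_n√(1−ζ²) = 0.575·√0.499 = 0.406 rad/s.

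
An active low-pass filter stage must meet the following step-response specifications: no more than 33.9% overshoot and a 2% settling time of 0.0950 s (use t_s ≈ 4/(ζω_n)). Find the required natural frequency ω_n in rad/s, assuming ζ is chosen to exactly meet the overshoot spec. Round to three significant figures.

ω_n ≈ 129 rad/s

Inverting the overshoot relation: ζ = |ln 0.339|/√(π² + ln²0.339) = 0.326.
From t_s ≈ 4/(ζω_n): ω_n = 4/(ζ·t_s) = 4/(0.326·0.0950) = 129 rad/s.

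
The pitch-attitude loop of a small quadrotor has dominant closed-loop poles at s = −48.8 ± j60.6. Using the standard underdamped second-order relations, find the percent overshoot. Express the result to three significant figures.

|pole| = ω_n = √(48.8² + 60.6²) = 77.8 rad/s; ζ = cos θ = σ/ω_n = 0.627.
Overshoot: exp(−π·0.627/√(1−0.627²)) = 0.0797, i.e. 7.97%.

%OS ≈ 7.97%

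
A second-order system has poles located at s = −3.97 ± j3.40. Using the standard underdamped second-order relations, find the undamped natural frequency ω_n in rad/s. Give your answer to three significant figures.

ω_n ≈ 5.23 rad/s

With σ = 3.97, ω_d = 3.40: ω_n = √(σ²+ω_d²) = 5.23 rad/s, ζ = σ/ω_n = 0.760.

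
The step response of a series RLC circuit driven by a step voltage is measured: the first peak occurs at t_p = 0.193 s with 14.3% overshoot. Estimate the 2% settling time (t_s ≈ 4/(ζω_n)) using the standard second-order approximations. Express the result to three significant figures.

The overshoot fixes ζ = −ln(OS)/√(π²+ln²(OS)) = 0.526.
t_p = π/ω_d ⇒ ω_d = 16.3 rad/s; then ω_n = ω_d/√(1−ζ²) = 19.1 rad/s.
t_s ≈ 4/(ζω_n) = 4/(0.526·19.1) = 0.397 s.

t_s ≈ 0.397 s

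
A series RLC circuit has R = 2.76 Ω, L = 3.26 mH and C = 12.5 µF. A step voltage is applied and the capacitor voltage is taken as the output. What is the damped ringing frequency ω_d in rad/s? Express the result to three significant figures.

For a series RLC circuit (capacitor voltage as output), ω_n = 1/√(LC) = 1/√(3.26 mH · 12.5 µF) = 4950 rad/s.
ζ = (R/2)·√(C/L) = (2.76/2)·√(12.5 µF/3.26 mH) = 0.0855.
ω_d = 4950·√(1 − 0.0855²) = 4940 rad/s.

ω_d ≈ 4940 rad/s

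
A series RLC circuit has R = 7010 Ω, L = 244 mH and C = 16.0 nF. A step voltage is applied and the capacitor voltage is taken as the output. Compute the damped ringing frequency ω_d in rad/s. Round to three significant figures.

ω_d ≈ 7060 rad/s

For a series RLC circuit (capacitor voltage as output), ω_n = 1/√(LC) = 1/√(244 mH · 16.0 nF) = 16000 rad/s.
ζ = (R/2)·√(C/L) = (7010/2)·√(16.0 nF/244 mH) = 0.898.
ω_d = ω_n√(1−ζ²) = 7060 rad/s.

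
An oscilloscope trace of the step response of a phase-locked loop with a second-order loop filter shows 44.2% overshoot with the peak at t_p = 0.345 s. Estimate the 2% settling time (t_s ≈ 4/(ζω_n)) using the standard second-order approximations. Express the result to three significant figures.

The overshoot fixes ζ = −ln(OS)/√(π²+ln²(OS)) = 0.252.
From t_p = π/ω_d, ω_d = π/0.345 = 9.11 rad/s, so ω_n = ω_d/√(1−ζ²) = 9.41 rad/s.
t_s ≈ 4/(ζω_n) = 4/(0.252·9.41) = 1.69 s.

t_s ≈ 1.69 s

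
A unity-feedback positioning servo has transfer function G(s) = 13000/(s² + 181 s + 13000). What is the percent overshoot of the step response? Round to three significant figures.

%OS ≈ 1.66%

Matching coefficients with s² + 2ζω_n s + ω_n² gives ω_n² = 13000 ⇒ ω_n = 114 rad/s, and ζ = 181/(2ω_n) = 0.794.
Overshoot: exp(−π·0.794/√(1−0.794²)) = 0.0166, i.e. 1.66%.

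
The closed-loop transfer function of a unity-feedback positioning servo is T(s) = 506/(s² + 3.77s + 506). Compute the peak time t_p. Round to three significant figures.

t_p ≈ 0.140 s

ω_n = √506 = 22.5 rad/s; ζ = 3.77/(2·22.5) = 0.0838.
ω_d = 22.5·√(1 − 0.0838²) = 22.4 rad/s. Then t_p = π/ω_d = 0.140 s.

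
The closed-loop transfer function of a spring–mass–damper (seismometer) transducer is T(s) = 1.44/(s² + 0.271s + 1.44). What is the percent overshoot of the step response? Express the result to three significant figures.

%OS ≈ 70.0%

ω_n = √1.44 = 1.20 rad/s; ζ = 0.271/(2·1.20) = 0.113.
Overshoot: exp(−π·0.113/√(1−0.113²)) = 0.700, i.e. 70.0%.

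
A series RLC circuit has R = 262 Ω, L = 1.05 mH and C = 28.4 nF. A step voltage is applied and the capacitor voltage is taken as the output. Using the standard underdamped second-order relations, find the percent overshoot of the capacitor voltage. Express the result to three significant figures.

For a series RLC circuit (capacitor voltage as output), ω_n = 1/√(LC) = 1/√(1.05 mH · 28.4 nF) = 183000 rad/s.
ζ = (R/2)·√(C/L) = (262/2)·√(28.4 nF/1.05 mH) = 0.681.
%OS = 100·exp(−πζ/√(1−ζ²)) = 5.37%.

%OS ≈ 5.37%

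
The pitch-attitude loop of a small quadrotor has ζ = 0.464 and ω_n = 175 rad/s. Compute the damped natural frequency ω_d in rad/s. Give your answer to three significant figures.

ω_d ≈ 155 rad/s

ω_d = ω_n√(1−ζ²) = 175·√0.785 = 155 rad/s.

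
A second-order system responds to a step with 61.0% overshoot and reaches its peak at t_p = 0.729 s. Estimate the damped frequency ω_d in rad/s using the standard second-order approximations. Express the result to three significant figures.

t_p = π/ω_d, so ω_d = π/0.729 = 4.31 rad/s.

ω_d ≈ 4.31 rad/s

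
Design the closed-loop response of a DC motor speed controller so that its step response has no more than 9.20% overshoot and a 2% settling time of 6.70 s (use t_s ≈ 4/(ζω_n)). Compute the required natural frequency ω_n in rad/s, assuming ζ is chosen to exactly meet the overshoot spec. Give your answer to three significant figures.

ω_n ≈ 0.987 rad/s

Inverting the overshoot relation: ζ = |ln 0.0920|/√(π² + ln²0.0920) = 0.605.
Then ω_n = 4/(ζ t_s) = 4/(0.605 × 6.70) = 0.987 rad/s.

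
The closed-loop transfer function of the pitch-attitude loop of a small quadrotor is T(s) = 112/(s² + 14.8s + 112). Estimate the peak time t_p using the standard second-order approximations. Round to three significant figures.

t_p ≈ 0.415 s

ω_n = √112 = 10.6 rad/s; ζ = 14.8/(2·10.6) = 0.699.
ω_d = 10.6·√(1 − 0.699²) = 7.57 rad/s. Then t_p = π/ω_d = 0.415 s.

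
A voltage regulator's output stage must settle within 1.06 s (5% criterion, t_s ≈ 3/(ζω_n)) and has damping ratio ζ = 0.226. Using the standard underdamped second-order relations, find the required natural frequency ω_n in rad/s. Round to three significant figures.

ω_n ≈ 12.5 rad/s

Rearranging t_s ≈ 3/(ζω_n) gives ω_n = 3/(ζ·t_s) = 3/(0.226 × 1.06) = 12.5 rad/s.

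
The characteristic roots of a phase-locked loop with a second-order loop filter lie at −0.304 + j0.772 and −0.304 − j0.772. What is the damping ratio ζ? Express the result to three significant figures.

With σ = 0.304, ω_d = 0.772: ω_n = √(σ²+ω_d²) = 0.830 rad/s, ζ = σ/ω_n = 0.366.

ζ ≈ 0.366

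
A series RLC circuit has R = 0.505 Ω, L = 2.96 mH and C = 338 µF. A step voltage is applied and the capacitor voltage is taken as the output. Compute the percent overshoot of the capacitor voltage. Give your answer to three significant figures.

For a series RLC circuit (capacitor voltage as output), ω_n = 1/√(LC) = 1/√(2.96 mH · 338 µF) = 1000 rad/s.
ζ = (R/2)·√(C/L) = (0.505/2)·√(338 µF/2.96 mH) = 0.0853.
%OS = 100·exp(−πζ/√(1−ζ²)) = 76.4%.

%OS ≈ 76.4%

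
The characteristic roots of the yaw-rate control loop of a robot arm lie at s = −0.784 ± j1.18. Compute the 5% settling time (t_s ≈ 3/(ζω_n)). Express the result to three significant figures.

For poles at −σ ± jω_d, ζω_n = σ = 0.784, so t_s ≈ 3/σ = 3.83 s.

t_s ≈ 3.83 s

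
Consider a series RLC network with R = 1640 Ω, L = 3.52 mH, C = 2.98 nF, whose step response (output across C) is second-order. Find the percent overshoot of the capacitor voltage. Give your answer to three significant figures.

For a series RLC circuit (capacitor voltage as output), ω_n = 1/√(LC) = 1/√(3.52 mH · 2.98 nF) = 309000 rad/s.
ζ = (R/2)·√(C/L) = (1640/2)·√(2.98 nF/3.52 mH) = 0.754.
%OS = 100 e^{−πζ/√(1−ζ²)} with ζ = 0.754 gives 2.70%.

%OS ≈ 2.70%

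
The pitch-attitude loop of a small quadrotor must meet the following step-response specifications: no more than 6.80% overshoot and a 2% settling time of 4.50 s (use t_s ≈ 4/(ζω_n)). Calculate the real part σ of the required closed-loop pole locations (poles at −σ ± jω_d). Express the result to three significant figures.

The settling-time spec alone fixes σ = ζω_n = 4/t_s = 4/4.50 = 0.889.
(Overshoot then fixes ζ = 0.650 and hence ω_d = σ·√(1−ζ²)/ζ = 1.04 rad/s.)

σ ≈ 0.889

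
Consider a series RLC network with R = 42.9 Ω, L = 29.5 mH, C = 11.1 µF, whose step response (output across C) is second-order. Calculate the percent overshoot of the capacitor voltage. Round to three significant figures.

For a series RLC circuit (capacitor voltage as output), ω_n = 1/√(LC) = 1/√(29.5 mH · 11.1 µF) = 1750 rad/s.
ζ = (R/2)·√(C/L) = (42.9/2)·√(11.1 µF/29.5 mH) = 0.416.
Overshoot: exp(−π·0.416/√(1−0.416²)) = 0.238, i.e. 23.8%.

%OS ≈ 23.8%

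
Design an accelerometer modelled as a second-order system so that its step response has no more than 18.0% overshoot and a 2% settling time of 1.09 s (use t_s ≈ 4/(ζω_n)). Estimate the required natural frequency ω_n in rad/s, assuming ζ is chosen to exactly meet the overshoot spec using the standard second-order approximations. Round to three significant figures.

ω_n ≈ 7.66 rad/s

From %OS = 100·exp(−πζ/√(1−ζ²)), invert to get ζ = −ln(OS)/√(π² + ln²(OS)) with OS = 0.180.
−ln 0.180 = 1.715, so ζ = 1.715/√(π² + 2.941) = 0.479.
Then ω_n = 4/(ζ t_s) = 4/(0.479 × 1.09) = 7.66 rad/s.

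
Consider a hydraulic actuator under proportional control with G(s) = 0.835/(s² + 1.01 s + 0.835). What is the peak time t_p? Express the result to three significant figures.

t_p ≈ 4.13 s

ω_n = √0.835 = 0.914 rad/s; ζ = 1.01/(2·0.914) = 0.553.
The damped frequency ω_d = ω_n√(1−ζ²) = 0.762 rad/s. Then t_p = π/ω_d = 4.13 s.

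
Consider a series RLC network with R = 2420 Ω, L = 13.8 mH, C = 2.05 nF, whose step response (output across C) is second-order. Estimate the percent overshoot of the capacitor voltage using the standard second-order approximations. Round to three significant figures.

For a series RLC circuit (capacitor voltage as output), ω_n = 1/√(LC) = 1/√(13.8 mH · 2.05 nF) = 188000 rad/s.
ζ = (R/2)·√(C/L) = (2420/2)·√(2.05 nF/13.8 mH) = 0.466.
%OS = 100 e^{−πζ/√(1−ζ²)} with ζ = 0.466 gives 19.1%.

%OS ≈ 19.1%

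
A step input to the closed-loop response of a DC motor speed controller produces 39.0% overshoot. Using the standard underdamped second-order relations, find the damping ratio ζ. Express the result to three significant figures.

ζ ≈ 0.287

Inverting the overshoot relation: ζ = |ln 0.390|/√(π² + ln²0.390) = 0.287.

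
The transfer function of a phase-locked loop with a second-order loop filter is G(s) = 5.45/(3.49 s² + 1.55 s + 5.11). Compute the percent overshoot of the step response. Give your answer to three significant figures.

%OS ≈ 55.6%

Dividing through by 3.49: denominator becomes s² + 0.4441 s + 1.464.
So ω_n = √1.464 = 1.21 rad/s and ζ = 0.4441/(2·1.21) = 0.184.
%OS = 100·exp(−πζ/√(1−ζ²)) = 55.6%.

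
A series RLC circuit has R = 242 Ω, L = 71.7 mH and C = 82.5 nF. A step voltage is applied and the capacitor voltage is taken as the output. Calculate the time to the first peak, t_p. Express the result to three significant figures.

t_p ≈ 0.000244 s

For a series RLC circuit (capacitor voltage as output), ω_n = 1/√(LC) = 1/√(71.7 mH · 82.5 nF) = 13000 rad/s.
ζ = (R/2)·√(C/L) = (242/2)·√(82.5 nF/71.7 mH) = 0.130.
The damped frequency ω_d = ω_n√(1−ζ²) = 12900 rad/s. t_p = π/ω_d = 0.000244 s.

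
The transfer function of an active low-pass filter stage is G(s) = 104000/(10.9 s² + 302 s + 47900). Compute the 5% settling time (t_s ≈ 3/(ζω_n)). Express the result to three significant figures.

Dividing through by 10.9: denominator becomes s² + 27.71 s + 4394.
So ω_n = √4394 = 66.3 rad/s and ζ = 27.71/(2·66.3) = 0.209.
t_s ≈ 3/(ζω_n) = 0.217 s.

t_s ≈ 0.217 s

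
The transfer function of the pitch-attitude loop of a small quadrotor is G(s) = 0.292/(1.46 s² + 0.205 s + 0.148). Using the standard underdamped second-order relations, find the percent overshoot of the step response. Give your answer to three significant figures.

Dividing through by 1.46: denominator becomes s² + 0.1404 s + 0.1014.
So ω_n = √0.1014 = 0.318 rad/s and ζ = 0.1404/(2·0.318) = 0.221.
%OS = 100·exp(−πζ/√(1−ζ²)) = 49.2%.

%OS ≈ 49.2%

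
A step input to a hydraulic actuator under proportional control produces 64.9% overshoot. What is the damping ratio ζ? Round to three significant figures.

ζ ≈ 0.136

Inverting the overshoot relation: ζ = |ln 0.649|/√(π² + ln²0.649) = 0.136.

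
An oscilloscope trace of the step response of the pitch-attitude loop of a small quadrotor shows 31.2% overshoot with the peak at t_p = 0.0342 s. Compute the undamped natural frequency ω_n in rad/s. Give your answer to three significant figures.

ω_n ≈ 98.0 rad/s

The overshoot fixes ζ = −ln(OS)/√(π²+ln²(OS)) = 0.348.
From t_p = π/ω_d, ω_d = π/0.0342 = 91.9 rad/s, so ω_n = ω_d/√(1−ζ²) = 98.0 rad/s.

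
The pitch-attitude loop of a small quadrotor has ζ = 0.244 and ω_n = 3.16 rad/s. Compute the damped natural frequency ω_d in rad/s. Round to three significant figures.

ω_d = ω_n√(1−ζ²) = 3.16·√0.940 = 3.06 rad/s.

ω_d ≈ 3.06 rad/s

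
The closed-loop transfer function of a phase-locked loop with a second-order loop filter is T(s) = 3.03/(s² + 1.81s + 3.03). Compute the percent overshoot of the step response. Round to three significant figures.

ω_n = √3.03 = 1.74 rad/s; ζ = 1.81/(2·1.74) = 0.520.
%OS = 100·exp(−πζ/√(1−ζ²)) = 14.8%.

%OS ≈ 14.8%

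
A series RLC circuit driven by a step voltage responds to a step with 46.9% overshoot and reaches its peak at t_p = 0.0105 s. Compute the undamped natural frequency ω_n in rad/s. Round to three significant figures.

The overshoot fixes ζ = −ln(OS)/√(π²+ln²(OS)) = 0.234.
From t_p = π/ω_d, ω_d = π/0.0105 = 299 rad/s, so ω_n = ω_d/√(1−ζ²) = 308 rad/s.

ω_n ≈ 308 rad/s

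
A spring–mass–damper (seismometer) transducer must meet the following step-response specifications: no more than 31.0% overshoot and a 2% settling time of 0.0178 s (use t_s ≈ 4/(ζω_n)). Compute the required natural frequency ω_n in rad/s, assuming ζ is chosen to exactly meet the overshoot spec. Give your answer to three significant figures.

Inverting the overshoot relation: ζ = |ln 0.310|/√(π² + ln²0.310) = 0.349.
From t_s ≈ 4/(ζω_n): ω_n = 4/(ζ·t_s) = 4/(0.349·0.0178) = 643 rad/s.

ω_n ≈ 643 rad/s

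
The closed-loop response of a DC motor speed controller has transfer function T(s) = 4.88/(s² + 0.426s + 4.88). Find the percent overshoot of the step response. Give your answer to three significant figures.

Matching coefficients with s² + 2ζω_n s + ω_n² gives ω_n² = 4.88 ⇒ ω_n = 2.21 rad/s, and ζ = 0.426/(2ω_n) = 0.0964.
%OS = 100·exp(−πζ/√(1−ζ²)) = 73.8%.

%OS ≈ 73.8%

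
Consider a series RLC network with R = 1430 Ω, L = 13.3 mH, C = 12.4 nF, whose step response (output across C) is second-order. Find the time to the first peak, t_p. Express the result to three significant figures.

t_p ≈ 0.0000558 s

For a series RLC circuit (capacitor voltage as output), ω_n = 1/√(LC) = 1/√(13.3 mH · 12.4 nF) = 77900 rad/s.
ζ = (R/2)·√(C/L) = (1430/2)·√(12.4 nF/13.3 mH) = 0.690.
ω_d = 77900·√(1 − 0.690²) = 56300 rad/s. t_p = π/ω_d = 0.0000558 s.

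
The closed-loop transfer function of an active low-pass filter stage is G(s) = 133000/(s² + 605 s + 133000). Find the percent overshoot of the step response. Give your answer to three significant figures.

Comparing the denominator to s² + 2ζω_n s + ω_n²: ω_n = √133000 = 365 rad/s, and 2ζω_n = 605 so ζ = 605/(2·365) = 0.829.
%OS = 100·exp(−πζ/√(1−ζ²)) = 0.942%.

%OS ≈ 0.942%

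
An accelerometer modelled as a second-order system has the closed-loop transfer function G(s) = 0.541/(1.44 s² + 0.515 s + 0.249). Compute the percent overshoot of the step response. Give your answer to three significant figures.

%OS ≈ 22.4%

Dividing through by 1.44: denominator becomes s² + 0.3576 s + 0.1729.
So ω_n = √0.1729 = 0.416 rad/s and ζ = 0.3576/(2·0.416) = 0.430.
%OS = 100 e^{−πζ/√(1−ζ²)} with ζ = 0.430 gives 22.4%.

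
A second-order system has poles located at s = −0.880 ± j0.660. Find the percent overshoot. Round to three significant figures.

%OS ≈ 1.52%

|pole| = ω_n = √(0.880² + 0.660²) = 1.10 rad/s; ζ = cos θ = σ/ω_n = 0.800.
Overshoot: exp(−π·0.800/√(1−0.800²)) = 0.0152, i.e. 1.52%.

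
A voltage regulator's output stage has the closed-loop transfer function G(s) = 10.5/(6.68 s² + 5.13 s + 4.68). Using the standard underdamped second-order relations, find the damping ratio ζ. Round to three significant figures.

Dividing through by 6.68: denominator becomes s² + 0.7680 s + 0.7006.
So ω_n = √0.7006 = 0.837 rad/s and ζ = 0.7680/(2·0.837) = 0.459.

ζ ≈ 0.459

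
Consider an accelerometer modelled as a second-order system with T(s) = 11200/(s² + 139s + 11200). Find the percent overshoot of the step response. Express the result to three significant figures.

%OS ≈ 6.48%

Matching coefficients with s² + 2ζω_n s + ω_n² gives ω_n² = 11200 ⇒ ω_n = 106 rad/s, and ζ = 139/(2ω_n) = 0.657.
Overshoot: exp(−π·0.657/√(1−0.657²)) = 0.0648, i.e. 6.48%.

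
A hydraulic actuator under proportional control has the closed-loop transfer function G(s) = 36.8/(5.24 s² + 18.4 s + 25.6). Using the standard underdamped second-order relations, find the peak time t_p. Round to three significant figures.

Dividing through by 5.24: denominator becomes s² + 3.511 s + 4.885.
So ω_n = √4.885 = 2.21 rad/s and ζ = 3.511/(2·2.21) = 0.794.
The damped frequency ω_d = ω_n√(1−ζ²) = 1.34 rad/s. t_p = π/ω_d = 2.34 s.

t_p ≈ 2.34 s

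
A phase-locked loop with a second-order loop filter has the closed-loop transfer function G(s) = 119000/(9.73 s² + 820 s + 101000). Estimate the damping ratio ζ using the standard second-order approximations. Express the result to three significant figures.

ζ ≈ 0.414

Dividing through by 9.73: denominator becomes s² + 84.28 s + 10380.
So ω_n = √10380 = 102 rad/s and ζ = 84.28/(2·102) = 0.414.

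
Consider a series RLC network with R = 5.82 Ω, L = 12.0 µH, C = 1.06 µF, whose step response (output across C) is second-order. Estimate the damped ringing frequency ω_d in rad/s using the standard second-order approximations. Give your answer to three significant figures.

For a series RLC circuit (capacitor voltage as output), ω_n = 1/√(LC) = 1/√(12.0 µH · 1.06 µF) = 280000 rad/s.
ζ = (R/2)·√(C/L) = (5.82/2)·√(1.06 µF/12.0 µH) = 0.865.
ω_d = ω_n√(1−ζ²) = 141000 rad/s.

ω_d ≈ 141000 rad/s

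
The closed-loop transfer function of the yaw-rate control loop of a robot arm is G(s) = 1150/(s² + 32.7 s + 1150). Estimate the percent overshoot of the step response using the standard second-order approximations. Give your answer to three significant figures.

%OS ≈ 17.7%

Comparing the denominator to s² + 2ζω_n s + ω_n²: ω_n = √1150 = 33.9 rad/s, and 2ζω_n = 32.7 so ζ = 32.7/(2·33.9) = 0.482.
%OS = 100 e^{−πζ/√(1−ζ²)} with ζ = 0.482 gives 17.7%.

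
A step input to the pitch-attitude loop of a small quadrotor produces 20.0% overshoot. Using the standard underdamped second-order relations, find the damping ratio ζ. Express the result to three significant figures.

ζ ≈ 0.456

ζ = −ln(OS)/√(π² + (ln OS)²). With OS = 0.200, ln OS = −1.609 and ζ = 1.609/3.530 = 0.456.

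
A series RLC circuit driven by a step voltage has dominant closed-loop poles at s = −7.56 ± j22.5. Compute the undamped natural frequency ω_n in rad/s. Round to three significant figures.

The poles are at −σ ± jω_d with σ = 7.56 and ω_d = 22.5, so ω_n = √(σ²+ω_d²) = 23.7 rad/s and ζ = σ/ω_n = 0.319.

ω_n ≈ 23.7 rad/s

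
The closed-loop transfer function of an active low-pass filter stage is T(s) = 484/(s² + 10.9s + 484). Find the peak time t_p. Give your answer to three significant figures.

t_p ≈ 0.147 s

ω_n = √484 = 22.0 rad/s; ζ = 10.9/(2·22.0) = 0.248.
ω_d = 22.0·√(1 − 0.248²) = 21.3 rad/s. Then t_p = π/ω_d = 0.147 s.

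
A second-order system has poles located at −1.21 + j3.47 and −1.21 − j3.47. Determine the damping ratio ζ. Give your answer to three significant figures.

ζ ≈ 0.329

|pole| = ω_n = √(1.21² + 3.47²) = 3.67 rad/s; ζ = cos θ = σ/ω_n = 0.329.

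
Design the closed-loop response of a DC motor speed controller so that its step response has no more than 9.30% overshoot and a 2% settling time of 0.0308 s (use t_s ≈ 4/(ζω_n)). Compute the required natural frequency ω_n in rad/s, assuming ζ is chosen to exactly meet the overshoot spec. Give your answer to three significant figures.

ω_n ≈ 215 rad/s

ζ = −ln(OS)/√(π² + (ln OS)²). With OS = 0.0930, ln OS = −2.375 and ζ = 2.375/3.938 = 0.603.
Then ω_n = 4/(ζ t_s) = 4/(0.603 × 0.0308) = 215 rad/s.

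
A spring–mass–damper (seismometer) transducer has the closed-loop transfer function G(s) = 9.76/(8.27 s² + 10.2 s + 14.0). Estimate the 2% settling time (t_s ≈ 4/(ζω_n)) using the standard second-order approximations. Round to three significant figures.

Dividing through by 8.27: denominator becomes s² + 1.233 s + 1.693.
So ω_n = √1.693 = 1.30 rad/s and ζ = 1.233/(2·1.30) = 0.474.
t_s ≈ 4/(ζω_n) = 6.49 s.

t_s ≈ 6.49 s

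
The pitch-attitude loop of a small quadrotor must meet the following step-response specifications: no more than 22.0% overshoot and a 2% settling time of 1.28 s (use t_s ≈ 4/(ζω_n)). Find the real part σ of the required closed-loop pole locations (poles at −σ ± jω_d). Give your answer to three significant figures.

σ ≈ 3.12

The settling-time spec alone fixes σ = ζω_n = 4/t_s = 4/1.28 = 3.12.
(Overshoot then fixes ζ = 0.434 and hence ω_d = σ·√(1−ζ²)/ζ = 6.48 rad/s.)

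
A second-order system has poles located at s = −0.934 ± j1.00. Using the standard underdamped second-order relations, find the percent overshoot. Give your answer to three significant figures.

%OS ≈ 5.32%

The poles are at −σ ± jω_d with σ = 0.934 and ω_d = 1.00, so ω_n = √(σ²+ω_d²) = 1.37 rad/s and ζ = σ/ω_n = 0.683.
%OS = 100·exp(−πζ/√(1−ζ²)) = 5.32%.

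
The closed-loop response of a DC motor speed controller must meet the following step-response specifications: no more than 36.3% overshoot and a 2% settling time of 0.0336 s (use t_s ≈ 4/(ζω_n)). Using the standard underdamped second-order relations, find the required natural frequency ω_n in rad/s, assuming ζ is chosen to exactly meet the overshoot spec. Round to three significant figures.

From %OS = 100·exp(−πζ/√(1−ζ²)), invert to get ζ = −ln(OS)/√(π² + ln²(OS)) with OS = 0.363.
−ln 0.363 = 1.013, so ζ = 1.013/√(π² + 1.027) = 0.307.
From t_s ≈ 4/(ζω_n): ω_n = 4/(ζ·t_s) = 4/(0.307·0.0336) = 388 rad/s.

ω_n ≈ 388 rad/s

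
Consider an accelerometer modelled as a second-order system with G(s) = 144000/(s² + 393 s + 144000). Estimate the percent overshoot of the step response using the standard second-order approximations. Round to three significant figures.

Comparing the denominator to s² + 2ζω_n s + ω_n²: ω_n = √144000 = 379 rad/s, and 2ζω_n = 393 so ζ = 393/(2·379) = 0.518.
%OS = 100 e^{−πζ/√(1−ζ²)} with ζ = 0.518 gives 14.9%.

%OS ≈ 14.9%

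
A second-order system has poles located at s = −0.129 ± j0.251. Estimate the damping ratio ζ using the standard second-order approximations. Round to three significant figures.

ζ ≈ 0.457

With σ = 0.129, ω_d = 0.251: ω_n = √(σ²+ω_d²) = 0.282 rad/s, ζ = σ/ω_n = 0.457.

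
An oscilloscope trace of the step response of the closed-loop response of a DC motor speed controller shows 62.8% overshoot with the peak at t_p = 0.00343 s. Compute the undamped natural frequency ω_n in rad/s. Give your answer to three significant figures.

ω_n ≈ 926 rad/s

The overshoot fixes ζ = −ln(OS)/√(π²+ln²(OS)) = 0.146.
t_p = π/ω_d ⇒ ω_d = 916 rad/s; then ω_n = ω_d/√(1−ζ²) = 926 rad/s.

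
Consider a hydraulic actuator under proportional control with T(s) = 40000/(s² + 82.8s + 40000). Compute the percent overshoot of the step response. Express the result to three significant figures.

Comparing the denominator to s² + 2ζω_n s + ω_n²: ω_n = √40000 = 200 rad/s, and 2ζω_n = 82.8 so ζ = 82.8/(2·200) = 0.207.
Overshoot: exp(−π·0.207/√(1−0.207²)) = 0.514, i.e. 51.4%.

%OS ≈ 51.4%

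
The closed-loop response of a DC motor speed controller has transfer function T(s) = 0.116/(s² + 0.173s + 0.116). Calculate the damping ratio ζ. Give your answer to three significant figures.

ζ ≈ 0.254

ω_n = √0.116 = 0.341 rad/s; ζ = 0.173/(2·0.341) = 0.254.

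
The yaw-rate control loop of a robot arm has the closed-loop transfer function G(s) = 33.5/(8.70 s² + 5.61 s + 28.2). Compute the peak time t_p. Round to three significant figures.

Dividing through by 8.70: denominator becomes s² + 0.6448 s + 3.241.
So ω_n = √3.241 = 1.80 rad/s and ζ = 0.6448/(2·1.80) = 0.179.
The damped frequency ω_d = ω_n√(1−ζ²) = 1.77 rad/s. t_p = π/ω_d = 1.77 s.

t_p ≈ 1.77 s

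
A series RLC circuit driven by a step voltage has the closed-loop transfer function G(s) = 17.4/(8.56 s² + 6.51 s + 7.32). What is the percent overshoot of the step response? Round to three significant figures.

%OS ≈ 24.2%

Dividing through by 8.56: denominator becomes s² + 0.7605 s + 0.8551.
So ω_n = √0.8551 = 0.925 rad/s and ζ = 0.7605/(2·0.925) = 0.411.
%OS = 100 e^{−πζ/√(1−ζ²)} with ζ = 0.411 gives 24.2%.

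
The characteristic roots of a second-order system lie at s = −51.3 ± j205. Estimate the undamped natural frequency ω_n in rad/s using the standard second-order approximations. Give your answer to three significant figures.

With σ = 51.3, ω_d = 205: ω_n = √(σ²+ω_d²) = 211 rad/s, ζ = σ/ω_n = 0.243.

ω_n ≈ 211 rad/s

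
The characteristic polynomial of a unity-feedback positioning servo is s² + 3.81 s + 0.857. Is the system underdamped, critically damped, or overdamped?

overdamped

a² − 4b = 11 > 0 (two distinct real roots); the system is overdamped.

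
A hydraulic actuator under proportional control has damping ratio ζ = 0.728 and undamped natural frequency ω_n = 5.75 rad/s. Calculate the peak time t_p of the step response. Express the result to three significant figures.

The damped frequency is ω_d = ω_n√(1−ζ²) = 5.75·√(1−0.530) = 3.94 rad/s.
Peak time t_p = π/ω_d = π/3.94 = 0.797 s.

t_p ≈ 0.797 s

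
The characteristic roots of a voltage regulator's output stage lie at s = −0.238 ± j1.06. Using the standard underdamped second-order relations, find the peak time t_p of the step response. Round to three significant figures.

t_p = π/ω_d with ω_d = 1.06 (the imaginary part), so t_p = 2.96 s.

t_p ≈ 2.96 s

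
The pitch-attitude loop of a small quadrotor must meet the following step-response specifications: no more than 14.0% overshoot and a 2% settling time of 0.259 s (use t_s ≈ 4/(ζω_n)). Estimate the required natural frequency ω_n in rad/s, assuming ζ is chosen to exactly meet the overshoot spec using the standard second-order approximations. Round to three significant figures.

ω_n ≈ 29.1 rad/s

From %OS = 100·exp(−πζ/√(1−ζ²)), invert to get ζ = −ln(OS)/√(π² + ln²(OS)) with OS = 0.140.
−ln 0.140 = 1.966, so ζ = 1.966/√(π² + 3.866) = 0.531.
Then ω_n = 4/(ζ t_s) = 4/(0.531 × 0.259) = 29.1 rad/s.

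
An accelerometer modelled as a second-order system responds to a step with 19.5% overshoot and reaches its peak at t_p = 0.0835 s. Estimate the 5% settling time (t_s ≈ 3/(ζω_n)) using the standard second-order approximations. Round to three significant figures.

t_s ≈ 0.153 s

ζ from %OS: ζ = |ln 0.195|/√(π²+ln²0.195) = 0.462.
From t_p = π/ω_d, ω_d = π/0.0835 = 37.6 rad/s, so ω_n = ω_d/√(1−ζ²) = 42.4 rad/s.
t_s ≈ 3/(ζω_n) = 3/(0.462·42.4) = 0.153 s.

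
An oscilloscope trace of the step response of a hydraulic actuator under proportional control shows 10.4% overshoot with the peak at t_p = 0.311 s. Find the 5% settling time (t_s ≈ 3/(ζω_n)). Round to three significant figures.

The overshoot fixes ζ = −ln(OS)/√(π²+ln²(OS)) = 0.585.
t_p = π/ω_d ⇒ ω_d = 10.1 rad/s; then ω_n = ω_d/√(1−ζ²) = 12.5 rad/s.
t_s ≈ 3/(ζω_n) = 3/(0.585·12.5) = 0.412 s.

t_s ≈ 0.412 s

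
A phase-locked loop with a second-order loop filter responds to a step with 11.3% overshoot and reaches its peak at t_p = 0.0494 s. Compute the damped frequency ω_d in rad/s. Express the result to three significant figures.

ω_d ≈ 63.6 rad/s

t_p = π/ω_d, so ω_d = π/0.0494 = 63.6 rad/s.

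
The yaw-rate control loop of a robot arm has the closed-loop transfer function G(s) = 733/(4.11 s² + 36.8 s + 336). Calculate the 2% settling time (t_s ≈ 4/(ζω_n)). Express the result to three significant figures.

Dividing through by 4.11: denominator becomes s² + 8.954 s + 81.75.
So ω_n = √81.75 = 9.04 rad/s and ζ = 8.954/(2·9.04) = 0.495.
t_s ≈ 4/(ζω_n) = 0.893 s.

t_s ≈ 0.893 s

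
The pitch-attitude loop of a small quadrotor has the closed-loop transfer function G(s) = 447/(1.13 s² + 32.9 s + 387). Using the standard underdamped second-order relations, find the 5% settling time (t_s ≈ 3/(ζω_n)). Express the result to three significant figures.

t_s ≈ 0.206 s

Dividing through by 1.13: denominator becomes s² + 29.12 s + 342.5.
So ω_n = √342.5 = 18.5 rad/s and ζ = 29.12/(2·18.5) = 0.787.
t_s ≈ 3/(ζω_n) = 0.206 s.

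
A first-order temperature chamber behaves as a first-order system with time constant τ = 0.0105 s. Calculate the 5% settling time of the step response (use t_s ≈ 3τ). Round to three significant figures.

t_s ≈ 3τ = 0.0315 s.

t_s ≈ 0.0315 s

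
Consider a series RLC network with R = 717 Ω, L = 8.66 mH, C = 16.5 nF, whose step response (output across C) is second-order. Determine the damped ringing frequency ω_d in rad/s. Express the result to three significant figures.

ω_d ≈ 72700 rad/s

For a series RLC circuit (capacitor voltage as output), ω_n = 1/√(LC) = 1/√(8.66 mH · 16.5 nF) = 83700 rad/s.
ζ = (R/2)·√(C/L) = (717/2)·√(16.5 nF/8.66 mH) = 0.495.
The damped frequency ω_d = ω_n√(1−ζ²) = 72700 rad/s.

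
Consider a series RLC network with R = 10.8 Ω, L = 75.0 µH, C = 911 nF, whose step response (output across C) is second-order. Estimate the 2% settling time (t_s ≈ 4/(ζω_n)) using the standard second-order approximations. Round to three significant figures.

For a series RLC circuit (capacitor voltage as output), ω_n = 1/√(LC) = 1/√(75.0 µH · 911 nF) = 121000 rad/s.
ζ = (R/2)·√(C/L) = (10.8/2)·√(911 nF/75.0 µH) = 0.595.
t_s ≈ 4/(ζω_n) = 0.0000556 s.

t_s ≈ 0.0000556 s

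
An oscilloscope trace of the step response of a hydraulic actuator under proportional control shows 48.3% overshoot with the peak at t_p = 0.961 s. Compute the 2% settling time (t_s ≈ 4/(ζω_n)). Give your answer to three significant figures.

t_s ≈ 5.28 s

From the overshoot, ζ = −ln(OS)/√(π²+ln²(OS)) = 0.226.
From t_p = π/ω_d, ω_d = π/0.961 = 3.27 rad/s, so ω_n = ω_d/√(1−ζ²) = 3.36 rad/s.
t_s ≈ 4/(ζω_n) = 4/(0.226·3.36) = 5.28 s.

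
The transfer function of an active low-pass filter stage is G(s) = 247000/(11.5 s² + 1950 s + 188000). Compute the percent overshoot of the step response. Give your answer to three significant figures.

Dividing through by 11.5: denominator becomes s² + 169.6 s + 16350.
So ω_n = √16350 = 128 rad/s and ζ = 169.6/(2·128) = 0.663.
%OS = 100 e^{−πζ/√(1−ζ²)} with ζ = 0.663 gives 6.19%.

%OS ≈ 6.19%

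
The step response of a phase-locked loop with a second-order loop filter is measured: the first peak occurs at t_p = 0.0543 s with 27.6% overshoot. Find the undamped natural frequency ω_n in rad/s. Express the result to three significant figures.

ω_n ≈ 62.5 rad/s

ζ from %OS: ζ = |ln 0.276|/√(π²+ln²0.276) = 0.379.
t_p = π/ω_d ⇒ ω_d = 57.9 rad/s; then ω_n = ω_d/√(1−ζ²) = 62.5 rad/s.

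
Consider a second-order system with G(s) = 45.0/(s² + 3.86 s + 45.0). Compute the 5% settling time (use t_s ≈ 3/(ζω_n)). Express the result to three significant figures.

t_s ≈ 1.55 s

ω_n = √45.0 = 6.71 rad/s; ζ = 3.86/(2·6.71) = 0.288.
t_s ≈ 3/(ζω_n) = 3/(0.288·6.71) = 1.55 s.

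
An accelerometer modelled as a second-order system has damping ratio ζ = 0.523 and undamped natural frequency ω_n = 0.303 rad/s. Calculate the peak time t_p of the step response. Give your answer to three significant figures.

The damped frequency is ω_d = ω_n√(1−ζ²) = 0.303·√(1−0.274) = 0.258 rad/s.
Peak time t_p = π/ω_d = π/0.258 = 12.2 s.

t_p ≈ 12.2 s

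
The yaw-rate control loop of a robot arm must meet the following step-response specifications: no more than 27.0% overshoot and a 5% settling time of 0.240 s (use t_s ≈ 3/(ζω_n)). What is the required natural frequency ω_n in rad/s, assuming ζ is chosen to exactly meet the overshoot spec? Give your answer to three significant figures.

From %OS = 100·exp(−πζ/√(1−ζ²)), invert to get ζ = −ln(OS)/√(π² + ln²(OS)) with OS = 0.270.
−ln 0.270 = 1.309, so ζ = 1.309/√(π² + 1.714) = 0.385.
From t_s ≈ 3/(ζω_n): ω_n = 3/(ζ·t_s) = 3/(0.385·0.240) = 32.5 rad/s.

ω_n ≈ 32.5 rad/s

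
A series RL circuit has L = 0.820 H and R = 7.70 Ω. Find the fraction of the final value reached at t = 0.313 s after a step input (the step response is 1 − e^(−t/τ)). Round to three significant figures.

y/y_∞ ≈ 0.947

τ = L/R = 0.820/7.70 = 0.106 s.
y(t)/y_∞ = 1 − e^(−t/τ) = 1 − e^(−0.313/0.106) = 1 − e^(−2.94) = 0.947.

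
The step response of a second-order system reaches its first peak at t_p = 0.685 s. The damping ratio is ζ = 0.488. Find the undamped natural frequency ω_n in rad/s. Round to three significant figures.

ω_n ≈ 5.25 rad/s

Peak time t_p = π/ω_d, so ω_d = π/t_p = π/0.685 = 4.59 rad/s.
ω_n = ω_d/√(1−ζ²) = 4.59/√0.762 = 5.25 rad/s.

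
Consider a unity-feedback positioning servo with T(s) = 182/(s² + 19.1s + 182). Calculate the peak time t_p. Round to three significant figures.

Matching coefficients with s² + 2ζω_n s + ω_n² gives ω_n² = 182 ⇒ ω_n = 13.5 rad/s, and ζ = 19.1/(2ω_n) = 0.708.
ω_d = 13.5·√(1 − 0.708²) = 9.53 rad/s. Then t_p = π/ω_d = 0.330 s.

t_p ≈ 0.330 s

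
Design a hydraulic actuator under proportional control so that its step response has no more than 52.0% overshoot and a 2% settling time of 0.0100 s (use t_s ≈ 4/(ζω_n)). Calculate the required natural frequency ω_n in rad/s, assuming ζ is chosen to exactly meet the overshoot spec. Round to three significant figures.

Inverting the overshoot relation: ζ = |ln 0.520|/√(π² + ln²0.520) = 0.204.
Then ω_n = 4/(ζ t_s) = 4/(0.204 × 0.0100) = 1960 rad/s.

ω_n ≈ 1960 rad/s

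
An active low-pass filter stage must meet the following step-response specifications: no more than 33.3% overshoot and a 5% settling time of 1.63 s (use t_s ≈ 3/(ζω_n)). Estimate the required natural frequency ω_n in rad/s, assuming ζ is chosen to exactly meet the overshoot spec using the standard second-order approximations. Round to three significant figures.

ζ = −ln(OS)/√(π² + (ln OS)²). With OS = 0.333, ln OS = −1.100 and ζ = 1.100/3.328 = 0.330.
From t_s ≈ 3/(ζω_n): ω_n = 3/(ζ·t_s) = 3/(0.330·1.63) = 5.57 rad/s.

ω_n ≈ 5.57 rad/s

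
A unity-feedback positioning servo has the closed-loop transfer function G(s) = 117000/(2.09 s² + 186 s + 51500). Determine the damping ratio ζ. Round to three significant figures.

Dividing through by 2.09: denominator becomes s² + 89.00 s + 24640.
So ω_n = √24640 = 157 rad/s and ζ = 89.00/(2·157) = 0.283.

ζ ≈ 0.283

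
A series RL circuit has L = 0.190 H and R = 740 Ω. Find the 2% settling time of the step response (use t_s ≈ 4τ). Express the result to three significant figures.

t_s ≈ 0.00103 s

τ = L/R = 0.190/740 = 0.000257 s.
t_s ≈ 4τ = 0.00103 s.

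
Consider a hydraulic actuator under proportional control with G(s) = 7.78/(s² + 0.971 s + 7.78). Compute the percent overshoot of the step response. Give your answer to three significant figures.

%OS ≈ 57.4%

ω_n = √7.78 = 2.79 rad/s; ζ = 0.971/(2·2.79) = 0.174.
Overshoot: exp(−π·0.174/√(1−0.174²)) = 0.574, i.e. 57.4%.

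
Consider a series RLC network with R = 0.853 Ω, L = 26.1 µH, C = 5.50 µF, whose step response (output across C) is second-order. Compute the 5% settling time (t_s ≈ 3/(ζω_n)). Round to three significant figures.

For a series RLC circuit (capacitor voltage as output), ω_n = 1/√(LC) = 1/√(26.1 µH · 5.50 µF) = 83500 rad/s.
ζ = (R/2)·√(C/L) = (0.853/2)·√(5.50 µF/26.1 µH) = 0.196.
t_s ≈ 3/(ζω_n) = 0.000184 s.

t_s ≈ 0.000184 s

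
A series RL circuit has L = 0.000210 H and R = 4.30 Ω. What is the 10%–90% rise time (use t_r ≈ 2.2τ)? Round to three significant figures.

τ = L/R = 0.000210/4.30 = 0.0000488 s.
t_r ≈ 2.2τ = 0.000107 s.

t_r ≈ 0.000107 s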